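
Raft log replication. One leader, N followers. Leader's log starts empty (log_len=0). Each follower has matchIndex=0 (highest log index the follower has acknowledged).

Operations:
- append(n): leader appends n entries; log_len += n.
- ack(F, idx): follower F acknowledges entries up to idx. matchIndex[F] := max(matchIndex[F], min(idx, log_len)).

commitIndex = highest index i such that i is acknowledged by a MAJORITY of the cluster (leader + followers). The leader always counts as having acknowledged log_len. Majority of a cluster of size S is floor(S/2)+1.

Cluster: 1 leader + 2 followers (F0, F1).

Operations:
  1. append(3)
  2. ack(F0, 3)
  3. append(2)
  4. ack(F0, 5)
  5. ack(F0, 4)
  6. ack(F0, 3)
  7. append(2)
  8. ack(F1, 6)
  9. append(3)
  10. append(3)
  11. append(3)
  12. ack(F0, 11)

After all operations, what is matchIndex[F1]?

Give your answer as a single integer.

Op 1: append 3 -> log_len=3
Op 2: F0 acks idx 3 -> match: F0=3 F1=0; commitIndex=3
Op 3: append 2 -> log_len=5
Op 4: F0 acks idx 5 -> match: F0=5 F1=0; commitIndex=5
Op 5: F0 acks idx 4 -> match: F0=5 F1=0; commitIndex=5
Op 6: F0 acks idx 3 -> match: F0=5 F1=0; commitIndex=5
Op 7: append 2 -> log_len=7
Op 8: F1 acks idx 6 -> match: F0=5 F1=6; commitIndex=6
Op 9: append 3 -> log_len=10
Op 10: append 3 -> log_len=13
Op 11: append 3 -> log_len=16
Op 12: F0 acks idx 11 -> match: F0=11 F1=6; commitIndex=11

Answer: 6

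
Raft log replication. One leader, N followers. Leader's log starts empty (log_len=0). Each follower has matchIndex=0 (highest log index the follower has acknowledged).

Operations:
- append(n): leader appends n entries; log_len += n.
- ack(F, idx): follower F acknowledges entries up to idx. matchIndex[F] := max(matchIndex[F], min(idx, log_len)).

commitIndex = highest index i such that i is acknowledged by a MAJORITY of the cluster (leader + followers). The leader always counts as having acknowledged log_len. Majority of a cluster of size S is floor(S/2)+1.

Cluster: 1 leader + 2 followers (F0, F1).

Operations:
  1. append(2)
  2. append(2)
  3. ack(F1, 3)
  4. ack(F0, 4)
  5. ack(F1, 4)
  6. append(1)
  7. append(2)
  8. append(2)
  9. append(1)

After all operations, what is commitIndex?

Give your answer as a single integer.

Answer: 4

Derivation:
Op 1: append 2 -> log_len=2
Op 2: append 2 -> log_len=4
Op 3: F1 acks idx 3 -> match: F0=0 F1=3; commitIndex=3
Op 4: F0 acks idx 4 -> match: F0=4 F1=3; commitIndex=4
Op 5: F1 acks idx 4 -> match: F0=4 F1=4; commitIndex=4
Op 6: append 1 -> log_len=5
Op 7: append 2 -> log_len=7
Op 8: append 2 -> log_len=9
Op 9: append 1 -> log_len=10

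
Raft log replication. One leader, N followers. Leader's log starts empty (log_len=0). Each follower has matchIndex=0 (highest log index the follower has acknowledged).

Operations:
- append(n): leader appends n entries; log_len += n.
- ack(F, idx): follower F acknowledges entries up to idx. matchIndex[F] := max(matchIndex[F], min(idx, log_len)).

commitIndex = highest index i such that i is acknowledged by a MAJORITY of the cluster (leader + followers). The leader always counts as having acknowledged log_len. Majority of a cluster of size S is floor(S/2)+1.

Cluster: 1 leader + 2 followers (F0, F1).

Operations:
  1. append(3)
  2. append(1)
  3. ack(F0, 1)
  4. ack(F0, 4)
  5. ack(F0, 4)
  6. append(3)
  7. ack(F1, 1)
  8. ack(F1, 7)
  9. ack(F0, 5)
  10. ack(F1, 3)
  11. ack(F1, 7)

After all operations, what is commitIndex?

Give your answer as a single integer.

Op 1: append 3 -> log_len=3
Op 2: append 1 -> log_len=4
Op 3: F0 acks idx 1 -> match: F0=1 F1=0; commitIndex=1
Op 4: F0 acks idx 4 -> match: F0=4 F1=0; commitIndex=4
Op 5: F0 acks idx 4 -> match: F0=4 F1=0; commitIndex=4
Op 6: append 3 -> log_len=7
Op 7: F1 acks idx 1 -> match: F0=4 F1=1; commitIndex=4
Op 8: F1 acks idx 7 -> match: F0=4 F1=7; commitIndex=7
Op 9: F0 acks idx 5 -> match: F0=5 F1=7; commitIndex=7
Op 10: F1 acks idx 3 -> match: F0=5 F1=7; commitIndex=7
Op 11: F1 acks idx 7 -> match: F0=5 F1=7; commitIndex=7

Answer: 7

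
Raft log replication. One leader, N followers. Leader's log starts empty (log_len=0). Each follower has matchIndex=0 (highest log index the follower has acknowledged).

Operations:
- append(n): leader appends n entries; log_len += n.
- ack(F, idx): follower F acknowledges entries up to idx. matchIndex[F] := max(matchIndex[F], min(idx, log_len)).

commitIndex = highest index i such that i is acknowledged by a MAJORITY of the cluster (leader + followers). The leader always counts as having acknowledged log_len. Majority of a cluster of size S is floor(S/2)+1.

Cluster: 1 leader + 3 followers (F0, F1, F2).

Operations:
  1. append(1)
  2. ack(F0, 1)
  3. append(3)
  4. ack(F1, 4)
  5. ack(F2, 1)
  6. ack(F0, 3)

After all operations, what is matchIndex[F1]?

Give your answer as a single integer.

Answer: 4

Derivation:
Op 1: append 1 -> log_len=1
Op 2: F0 acks idx 1 -> match: F0=1 F1=0 F2=0; commitIndex=0
Op 3: append 3 -> log_len=4
Op 4: F1 acks idx 4 -> match: F0=1 F1=4 F2=0; commitIndex=1
Op 5: F2 acks idx 1 -> match: F0=1 F1=4 F2=1; commitIndex=1
Op 6: F0 acks idx 3 -> match: F0=3 F1=4 F2=1; commitIndex=3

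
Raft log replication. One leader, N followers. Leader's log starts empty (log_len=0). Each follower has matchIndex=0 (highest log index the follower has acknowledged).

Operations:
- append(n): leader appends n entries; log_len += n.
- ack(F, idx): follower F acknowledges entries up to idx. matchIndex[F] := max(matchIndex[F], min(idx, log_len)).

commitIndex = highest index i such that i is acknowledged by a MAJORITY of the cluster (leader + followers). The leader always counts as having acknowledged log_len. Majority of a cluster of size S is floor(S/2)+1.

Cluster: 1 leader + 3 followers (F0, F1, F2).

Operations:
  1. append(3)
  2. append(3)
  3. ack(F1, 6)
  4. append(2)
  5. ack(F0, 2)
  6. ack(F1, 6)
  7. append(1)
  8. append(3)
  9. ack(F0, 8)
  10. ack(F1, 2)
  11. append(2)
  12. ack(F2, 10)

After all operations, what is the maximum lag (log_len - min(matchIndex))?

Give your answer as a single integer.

Answer: 8

Derivation:
Op 1: append 3 -> log_len=3
Op 2: append 3 -> log_len=6
Op 3: F1 acks idx 6 -> match: F0=0 F1=6 F2=0; commitIndex=0
Op 4: append 2 -> log_len=8
Op 5: F0 acks idx 2 -> match: F0=2 F1=6 F2=0; commitIndex=2
Op 6: F1 acks idx 6 -> match: F0=2 F1=6 F2=0; commitIndex=2
Op 7: append 1 -> log_len=9
Op 8: append 3 -> log_len=12
Op 9: F0 acks idx 8 -> match: F0=8 F1=6 F2=0; commitIndex=6
Op 10: F1 acks idx 2 -> match: F0=8 F1=6 F2=0; commitIndex=6
Op 11: append 2 -> log_len=14
Op 12: F2 acks idx 10 -> match: F0=8 F1=6 F2=10; commitIndex=8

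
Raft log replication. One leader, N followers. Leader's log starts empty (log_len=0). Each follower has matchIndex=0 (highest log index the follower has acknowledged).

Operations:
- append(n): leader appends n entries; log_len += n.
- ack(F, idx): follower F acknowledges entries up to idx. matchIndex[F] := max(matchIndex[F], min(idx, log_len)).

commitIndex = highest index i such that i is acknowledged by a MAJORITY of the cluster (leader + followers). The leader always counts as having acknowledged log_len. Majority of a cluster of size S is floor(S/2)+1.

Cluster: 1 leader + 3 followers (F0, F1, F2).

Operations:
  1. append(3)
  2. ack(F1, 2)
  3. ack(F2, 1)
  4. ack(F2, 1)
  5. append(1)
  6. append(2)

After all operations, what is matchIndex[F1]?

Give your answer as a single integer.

Op 1: append 3 -> log_len=3
Op 2: F1 acks idx 2 -> match: F0=0 F1=2 F2=0; commitIndex=0
Op 3: F2 acks idx 1 -> match: F0=0 F1=2 F2=1; commitIndex=1
Op 4: F2 acks idx 1 -> match: F0=0 F1=2 F2=1; commitIndex=1
Op 5: append 1 -> log_len=4
Op 6: append 2 -> log_len=6

Answer: 2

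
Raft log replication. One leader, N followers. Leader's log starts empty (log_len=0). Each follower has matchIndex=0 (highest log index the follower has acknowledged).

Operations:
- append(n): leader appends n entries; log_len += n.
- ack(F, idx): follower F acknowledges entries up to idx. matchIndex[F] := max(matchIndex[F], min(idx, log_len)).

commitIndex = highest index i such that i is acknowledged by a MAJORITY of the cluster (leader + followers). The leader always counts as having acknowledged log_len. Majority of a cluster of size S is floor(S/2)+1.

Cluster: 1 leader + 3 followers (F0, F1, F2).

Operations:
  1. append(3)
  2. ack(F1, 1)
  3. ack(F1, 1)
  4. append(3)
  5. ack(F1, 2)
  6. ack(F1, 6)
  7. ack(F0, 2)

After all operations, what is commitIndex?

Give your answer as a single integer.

Op 1: append 3 -> log_len=3
Op 2: F1 acks idx 1 -> match: F0=0 F1=1 F2=0; commitIndex=0
Op 3: F1 acks idx 1 -> match: F0=0 F1=1 F2=0; commitIndex=0
Op 4: append 3 -> log_len=6
Op 5: F1 acks idx 2 -> match: F0=0 F1=2 F2=0; commitIndex=0
Op 6: F1 acks idx 6 -> match: F0=0 F1=6 F2=0; commitIndex=0
Op 7: F0 acks idx 2 -> match: F0=2 F1=6 F2=0; commitIndex=2

Answer: 2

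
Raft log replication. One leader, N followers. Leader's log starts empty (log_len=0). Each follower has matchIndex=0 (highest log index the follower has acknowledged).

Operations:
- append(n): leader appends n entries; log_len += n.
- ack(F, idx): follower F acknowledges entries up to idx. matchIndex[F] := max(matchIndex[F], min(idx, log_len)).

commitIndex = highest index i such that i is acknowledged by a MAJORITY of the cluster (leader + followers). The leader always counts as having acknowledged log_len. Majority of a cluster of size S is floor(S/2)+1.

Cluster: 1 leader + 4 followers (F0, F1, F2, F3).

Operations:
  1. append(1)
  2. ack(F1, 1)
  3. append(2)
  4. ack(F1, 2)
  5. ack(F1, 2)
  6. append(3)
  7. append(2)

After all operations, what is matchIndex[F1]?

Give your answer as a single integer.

Answer: 2

Derivation:
Op 1: append 1 -> log_len=1
Op 2: F1 acks idx 1 -> match: F0=0 F1=1 F2=0 F3=0; commitIndex=0
Op 3: append 2 -> log_len=3
Op 4: F1 acks idx 2 -> match: F0=0 F1=2 F2=0 F3=0; commitIndex=0
Op 5: F1 acks idx 2 -> match: F0=0 F1=2 F2=0 F3=0; commitIndex=0
Op 6: append 3 -> log_len=6
Op 7: append 2 -> log_len=8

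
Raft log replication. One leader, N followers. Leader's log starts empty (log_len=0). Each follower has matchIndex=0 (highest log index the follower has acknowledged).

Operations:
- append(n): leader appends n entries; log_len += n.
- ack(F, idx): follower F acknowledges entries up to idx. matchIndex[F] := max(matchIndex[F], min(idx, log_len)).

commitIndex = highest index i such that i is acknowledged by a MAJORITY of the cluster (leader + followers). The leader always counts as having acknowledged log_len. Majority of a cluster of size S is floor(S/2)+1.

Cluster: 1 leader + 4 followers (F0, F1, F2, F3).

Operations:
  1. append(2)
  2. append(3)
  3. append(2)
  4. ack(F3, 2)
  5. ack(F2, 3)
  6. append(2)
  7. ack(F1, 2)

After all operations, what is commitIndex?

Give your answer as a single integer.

Answer: 2

Derivation:
Op 1: append 2 -> log_len=2
Op 2: append 3 -> log_len=5
Op 3: append 2 -> log_len=7
Op 4: F3 acks idx 2 -> match: F0=0 F1=0 F2=0 F3=2; commitIndex=0
Op 5: F2 acks idx 3 -> match: F0=0 F1=0 F2=3 F3=2; commitIndex=2
Op 6: append 2 -> log_len=9
Op 7: F1 acks idx 2 -> match: F0=0 F1=2 F2=3 F3=2; commitIndex=2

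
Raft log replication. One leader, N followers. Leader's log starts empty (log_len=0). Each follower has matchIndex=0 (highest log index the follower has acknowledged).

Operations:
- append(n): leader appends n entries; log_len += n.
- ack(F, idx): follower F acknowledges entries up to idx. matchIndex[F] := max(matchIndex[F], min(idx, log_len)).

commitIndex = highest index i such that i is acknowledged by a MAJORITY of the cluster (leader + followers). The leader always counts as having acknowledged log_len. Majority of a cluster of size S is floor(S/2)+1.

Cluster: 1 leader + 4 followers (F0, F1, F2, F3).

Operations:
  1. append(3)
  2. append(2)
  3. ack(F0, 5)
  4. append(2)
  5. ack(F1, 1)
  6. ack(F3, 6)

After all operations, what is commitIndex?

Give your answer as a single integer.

Answer: 5

Derivation:
Op 1: append 3 -> log_len=3
Op 2: append 2 -> log_len=5
Op 3: F0 acks idx 5 -> match: F0=5 F1=0 F2=0 F3=0; commitIndex=0
Op 4: append 2 -> log_len=7
Op 5: F1 acks idx 1 -> match: F0=5 F1=1 F2=0 F3=0; commitIndex=1
Op 6: F3 acks idx 6 -> match: F0=5 F1=1 F2=0 F3=6; commitIndex=5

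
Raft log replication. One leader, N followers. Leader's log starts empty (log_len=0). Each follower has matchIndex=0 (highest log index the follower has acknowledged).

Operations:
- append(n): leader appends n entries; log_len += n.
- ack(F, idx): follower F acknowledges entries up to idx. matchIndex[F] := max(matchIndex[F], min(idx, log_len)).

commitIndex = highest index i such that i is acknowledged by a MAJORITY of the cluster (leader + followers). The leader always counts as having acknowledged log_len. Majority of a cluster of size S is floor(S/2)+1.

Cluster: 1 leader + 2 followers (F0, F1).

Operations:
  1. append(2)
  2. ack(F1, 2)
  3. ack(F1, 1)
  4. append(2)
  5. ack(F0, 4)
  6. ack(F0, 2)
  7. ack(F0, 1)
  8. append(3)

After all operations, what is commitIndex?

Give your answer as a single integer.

Op 1: append 2 -> log_len=2
Op 2: F1 acks idx 2 -> match: F0=0 F1=2; commitIndex=2
Op 3: F1 acks idx 1 -> match: F0=0 F1=2; commitIndex=2
Op 4: append 2 -> log_len=4
Op 5: F0 acks idx 4 -> match: F0=4 F1=2; commitIndex=4
Op 6: F0 acks idx 2 -> match: F0=4 F1=2; commitIndex=4
Op 7: F0 acks idx 1 -> match: F0=4 F1=2; commitIndex=4
Op 8: append 3 -> log_len=7

Answer: 4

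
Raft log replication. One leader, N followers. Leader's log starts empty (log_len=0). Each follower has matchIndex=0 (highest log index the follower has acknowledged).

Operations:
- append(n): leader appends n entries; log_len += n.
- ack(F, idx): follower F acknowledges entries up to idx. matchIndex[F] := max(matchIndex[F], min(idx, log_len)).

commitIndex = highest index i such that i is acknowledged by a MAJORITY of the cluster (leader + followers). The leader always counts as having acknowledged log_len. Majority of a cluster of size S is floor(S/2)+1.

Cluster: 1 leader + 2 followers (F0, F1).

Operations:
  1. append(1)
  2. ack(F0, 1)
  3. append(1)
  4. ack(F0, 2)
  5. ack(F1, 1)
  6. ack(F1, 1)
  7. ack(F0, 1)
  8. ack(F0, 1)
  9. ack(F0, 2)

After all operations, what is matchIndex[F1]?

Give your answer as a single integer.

Answer: 1

Derivation:
Op 1: append 1 -> log_len=1
Op 2: F0 acks idx 1 -> match: F0=1 F1=0; commitIndex=1
Op 3: append 1 -> log_len=2
Op 4: F0 acks idx 2 -> match: F0=2 F1=0; commitIndex=2
Op 5: F1 acks idx 1 -> match: F0=2 F1=1; commitIndex=2
Op 6: F1 acks idx 1 -> match: F0=2 F1=1; commitIndex=2
Op 7: F0 acks idx 1 -> match: F0=2 F1=1; commitIndex=2
Op 8: F0 acks idx 1 -> match: F0=2 F1=1; commitIndex=2
Op 9: F0 acks idx 2 -> match: F0=2 F1=1; commitIndex=2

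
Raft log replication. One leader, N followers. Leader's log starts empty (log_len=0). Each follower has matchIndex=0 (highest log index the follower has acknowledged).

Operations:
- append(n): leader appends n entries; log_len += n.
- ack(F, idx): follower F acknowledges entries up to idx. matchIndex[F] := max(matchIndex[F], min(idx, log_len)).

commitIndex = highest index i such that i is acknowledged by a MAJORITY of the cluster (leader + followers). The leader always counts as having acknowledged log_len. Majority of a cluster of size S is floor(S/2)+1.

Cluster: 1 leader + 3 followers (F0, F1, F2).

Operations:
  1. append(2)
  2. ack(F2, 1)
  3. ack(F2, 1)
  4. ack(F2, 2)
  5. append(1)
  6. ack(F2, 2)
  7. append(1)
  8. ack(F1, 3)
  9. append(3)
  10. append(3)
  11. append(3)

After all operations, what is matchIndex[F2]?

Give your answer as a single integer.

Answer: 2

Derivation:
Op 1: append 2 -> log_len=2
Op 2: F2 acks idx 1 -> match: F0=0 F1=0 F2=1; commitIndex=0
Op 3: F2 acks idx 1 -> match: F0=0 F1=0 F2=1; commitIndex=0
Op 4: F2 acks idx 2 -> match: F0=0 F1=0 F2=2; commitIndex=0
Op 5: append 1 -> log_len=3
Op 6: F2 acks idx 2 -> match: F0=0 F1=0 F2=2; commitIndex=0
Op 7: append 1 -> log_len=4
Op 8: F1 acks idx 3 -> match: F0=0 F1=3 F2=2; commitIndex=2
Op 9: append 3 -> log_len=7
Op 10: append 3 -> log_len=10
Op 11: append 3 -> log_len=13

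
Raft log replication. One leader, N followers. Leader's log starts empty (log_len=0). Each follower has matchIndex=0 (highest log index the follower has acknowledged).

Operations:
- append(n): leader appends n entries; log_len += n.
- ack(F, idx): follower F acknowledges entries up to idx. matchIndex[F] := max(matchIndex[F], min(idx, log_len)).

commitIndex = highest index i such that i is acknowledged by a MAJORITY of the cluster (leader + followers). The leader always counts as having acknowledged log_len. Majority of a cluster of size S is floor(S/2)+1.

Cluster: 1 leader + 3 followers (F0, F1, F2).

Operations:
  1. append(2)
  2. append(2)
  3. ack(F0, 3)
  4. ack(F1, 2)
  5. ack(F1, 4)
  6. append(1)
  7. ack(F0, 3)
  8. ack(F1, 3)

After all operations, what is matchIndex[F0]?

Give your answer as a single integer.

Answer: 3

Derivation:
Op 1: append 2 -> log_len=2
Op 2: append 2 -> log_len=4
Op 3: F0 acks idx 3 -> match: F0=3 F1=0 F2=0; commitIndex=0
Op 4: F1 acks idx 2 -> match: F0=3 F1=2 F2=0; commitIndex=2
Op 5: F1 acks idx 4 -> match: F0=3 F1=4 F2=0; commitIndex=3
Op 6: append 1 -> log_len=5
Op 7: F0 acks idx 3 -> match: F0=3 F1=4 F2=0; commitIndex=3
Op 8: F1 acks idx 3 -> match: F0=3 F1=4 F2=0; commitIndex=3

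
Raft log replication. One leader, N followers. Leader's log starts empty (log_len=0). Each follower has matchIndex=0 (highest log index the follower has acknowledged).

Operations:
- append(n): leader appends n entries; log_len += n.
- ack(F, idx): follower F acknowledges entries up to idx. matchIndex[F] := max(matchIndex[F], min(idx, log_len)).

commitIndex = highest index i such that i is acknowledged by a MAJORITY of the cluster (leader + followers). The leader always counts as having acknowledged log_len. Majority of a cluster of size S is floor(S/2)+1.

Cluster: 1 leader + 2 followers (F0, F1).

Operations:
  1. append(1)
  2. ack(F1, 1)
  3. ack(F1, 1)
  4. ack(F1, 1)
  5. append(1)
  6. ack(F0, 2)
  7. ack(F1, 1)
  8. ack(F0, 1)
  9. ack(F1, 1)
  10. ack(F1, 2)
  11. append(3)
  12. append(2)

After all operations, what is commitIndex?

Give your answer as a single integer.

Op 1: append 1 -> log_len=1
Op 2: F1 acks idx 1 -> match: F0=0 F1=1; commitIndex=1
Op 3: F1 acks idx 1 -> match: F0=0 F1=1; commitIndex=1
Op 4: F1 acks idx 1 -> match: F0=0 F1=1; commitIndex=1
Op 5: append 1 -> log_len=2
Op 6: F0 acks idx 2 -> match: F0=2 F1=1; commitIndex=2
Op 7: F1 acks idx 1 -> match: F0=2 F1=1; commitIndex=2
Op 8: F0 acks idx 1 -> match: F0=2 F1=1; commitIndex=2
Op 9: F1 acks idx 1 -> match: F0=2 F1=1; commitIndex=2
Op 10: F1 acks idx 2 -> match: F0=2 F1=2; commitIndex=2
Op 11: append 3 -> log_len=5
Op 12: append 2 -> log_len=7

Answer: 2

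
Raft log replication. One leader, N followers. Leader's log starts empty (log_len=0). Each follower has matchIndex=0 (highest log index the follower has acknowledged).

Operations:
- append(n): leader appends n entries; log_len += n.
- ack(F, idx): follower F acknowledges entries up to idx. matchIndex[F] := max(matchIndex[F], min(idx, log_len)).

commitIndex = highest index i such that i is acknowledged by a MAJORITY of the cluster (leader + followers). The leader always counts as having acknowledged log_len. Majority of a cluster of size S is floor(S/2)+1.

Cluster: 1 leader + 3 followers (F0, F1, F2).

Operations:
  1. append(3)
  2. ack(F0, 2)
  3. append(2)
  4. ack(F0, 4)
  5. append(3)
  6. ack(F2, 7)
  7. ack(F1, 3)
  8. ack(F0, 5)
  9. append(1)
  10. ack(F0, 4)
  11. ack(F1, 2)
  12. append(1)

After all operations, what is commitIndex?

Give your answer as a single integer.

Answer: 5

Derivation:
Op 1: append 3 -> log_len=3
Op 2: F0 acks idx 2 -> match: F0=2 F1=0 F2=0; commitIndex=0
Op 3: append 2 -> log_len=5
Op 4: F0 acks idx 4 -> match: F0=4 F1=0 F2=0; commitIndex=0
Op 5: append 3 -> log_len=8
Op 6: F2 acks idx 7 -> match: F0=4 F1=0 F2=7; commitIndex=4
Op 7: F1 acks idx 3 -> match: F0=4 F1=3 F2=7; commitIndex=4
Op 8: F0 acks idx 5 -> match: F0=5 F1=3 F2=7; commitIndex=5
Op 9: append 1 -> log_len=9
Op 10: F0 acks idx 4 -> match: F0=5 F1=3 F2=7; commitIndex=5
Op 11: F1 acks idx 2 -> match: F0=5 F1=3 F2=7; commitIndex=5
Op 12: append 1 -> log_len=10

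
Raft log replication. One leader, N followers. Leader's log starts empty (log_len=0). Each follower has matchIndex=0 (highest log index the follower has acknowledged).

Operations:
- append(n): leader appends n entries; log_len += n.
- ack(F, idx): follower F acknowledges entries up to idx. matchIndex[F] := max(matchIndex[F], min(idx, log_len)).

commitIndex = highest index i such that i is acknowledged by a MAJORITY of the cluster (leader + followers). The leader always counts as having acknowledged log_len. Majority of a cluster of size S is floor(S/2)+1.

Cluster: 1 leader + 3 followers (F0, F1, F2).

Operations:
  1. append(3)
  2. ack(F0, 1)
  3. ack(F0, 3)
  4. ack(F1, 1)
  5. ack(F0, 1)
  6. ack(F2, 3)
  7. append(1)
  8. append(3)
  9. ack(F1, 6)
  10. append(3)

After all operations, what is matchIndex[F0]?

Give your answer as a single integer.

Op 1: append 3 -> log_len=3
Op 2: F0 acks idx 1 -> match: F0=1 F1=0 F2=0; commitIndex=0
Op 3: F0 acks idx 3 -> match: F0=3 F1=0 F2=0; commitIndex=0
Op 4: F1 acks idx 1 -> match: F0=3 F1=1 F2=0; commitIndex=1
Op 5: F0 acks idx 1 -> match: F0=3 F1=1 F2=0; commitIndex=1
Op 6: F2 acks idx 3 -> match: F0=3 F1=1 F2=3; commitIndex=3
Op 7: append 1 -> log_len=4
Op 8: append 3 -> log_len=7
Op 9: F1 acks idx 6 -> match: F0=3 F1=6 F2=3; commitIndex=3
Op 10: append 3 -> log_len=10

Answer: 3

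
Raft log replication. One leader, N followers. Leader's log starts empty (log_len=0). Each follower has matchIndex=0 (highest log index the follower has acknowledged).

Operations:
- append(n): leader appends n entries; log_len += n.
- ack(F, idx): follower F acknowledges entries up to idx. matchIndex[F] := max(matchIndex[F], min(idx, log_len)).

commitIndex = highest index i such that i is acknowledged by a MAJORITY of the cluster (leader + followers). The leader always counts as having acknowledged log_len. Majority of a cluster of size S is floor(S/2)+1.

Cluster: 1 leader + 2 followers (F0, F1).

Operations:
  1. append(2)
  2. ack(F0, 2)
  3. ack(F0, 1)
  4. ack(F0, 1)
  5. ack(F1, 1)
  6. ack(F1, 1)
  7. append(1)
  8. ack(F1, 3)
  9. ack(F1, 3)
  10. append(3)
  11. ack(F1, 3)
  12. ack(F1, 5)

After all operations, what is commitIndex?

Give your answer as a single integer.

Answer: 5

Derivation:
Op 1: append 2 -> log_len=2
Op 2: F0 acks idx 2 -> match: F0=2 F1=0; commitIndex=2
Op 3: F0 acks idx 1 -> match: F0=2 F1=0; commitIndex=2
Op 4: F0 acks idx 1 -> match: F0=2 F1=0; commitIndex=2
Op 5: F1 acks idx 1 -> match: F0=2 F1=1; commitIndex=2
Op 6: F1 acks idx 1 -> match: F0=2 F1=1; commitIndex=2
Op 7: append 1 -> log_len=3
Op 8: F1 acks idx 3 -> match: F0=2 F1=3; commitIndex=3
Op 9: F1 acks idx 3 -> match: F0=2 F1=3; commitIndex=3
Op 10: append 3 -> log_len=6
Op 11: F1 acks idx 3 -> match: F0=2 F1=3; commitIndex=3
Op 12: F1 acks idx 5 -> match: F0=2 F1=5; commitIndex=5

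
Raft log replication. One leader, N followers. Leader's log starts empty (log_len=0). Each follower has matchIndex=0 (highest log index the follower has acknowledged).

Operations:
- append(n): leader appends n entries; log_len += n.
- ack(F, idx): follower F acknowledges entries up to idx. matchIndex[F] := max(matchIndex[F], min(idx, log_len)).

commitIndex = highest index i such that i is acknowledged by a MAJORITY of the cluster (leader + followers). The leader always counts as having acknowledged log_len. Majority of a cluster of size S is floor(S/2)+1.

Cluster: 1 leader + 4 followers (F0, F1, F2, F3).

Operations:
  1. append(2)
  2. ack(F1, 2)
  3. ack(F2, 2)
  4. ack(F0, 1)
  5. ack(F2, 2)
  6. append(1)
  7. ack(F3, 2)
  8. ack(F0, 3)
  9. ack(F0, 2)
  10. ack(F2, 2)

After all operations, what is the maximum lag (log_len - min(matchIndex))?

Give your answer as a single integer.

Op 1: append 2 -> log_len=2
Op 2: F1 acks idx 2 -> match: F0=0 F1=2 F2=0 F3=0; commitIndex=0
Op 3: F2 acks idx 2 -> match: F0=0 F1=2 F2=2 F3=0; commitIndex=2
Op 4: F0 acks idx 1 -> match: F0=1 F1=2 F2=2 F3=0; commitIndex=2
Op 5: F2 acks idx 2 -> match: F0=1 F1=2 F2=2 F3=0; commitIndex=2
Op 6: append 1 -> log_len=3
Op 7: F3 acks idx 2 -> match: F0=1 F1=2 F2=2 F3=2; commitIndex=2
Op 8: F0 acks idx 3 -> match: F0=3 F1=2 F2=2 F3=2; commitIndex=2
Op 9: F0 acks idx 2 -> match: F0=3 F1=2 F2=2 F3=2; commitIndex=2
Op 10: F2 acks idx 2 -> match: F0=3 F1=2 F2=2 F3=2; commitIndex=2

Answer: 1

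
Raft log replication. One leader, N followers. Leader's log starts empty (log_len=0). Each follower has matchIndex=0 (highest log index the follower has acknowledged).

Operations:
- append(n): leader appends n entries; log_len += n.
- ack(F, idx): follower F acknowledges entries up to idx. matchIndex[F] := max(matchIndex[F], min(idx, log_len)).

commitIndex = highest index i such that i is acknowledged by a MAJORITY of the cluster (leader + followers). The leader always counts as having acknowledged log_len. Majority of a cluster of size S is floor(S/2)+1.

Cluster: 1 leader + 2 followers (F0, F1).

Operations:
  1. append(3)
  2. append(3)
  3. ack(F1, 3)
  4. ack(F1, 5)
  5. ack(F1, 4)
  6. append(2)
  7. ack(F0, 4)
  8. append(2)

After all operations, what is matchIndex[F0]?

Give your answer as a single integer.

Answer: 4

Derivation:
Op 1: append 3 -> log_len=3
Op 2: append 3 -> log_len=6
Op 3: F1 acks idx 3 -> match: F0=0 F1=3; commitIndex=3
Op 4: F1 acks idx 5 -> match: F0=0 F1=5; commitIndex=5
Op 5: F1 acks idx 4 -> match: F0=0 F1=5; commitIndex=5
Op 6: append 2 -> log_len=8
Op 7: F0 acks idx 4 -> match: F0=4 F1=5; commitIndex=5
Op 8: append 2 -> log_len=10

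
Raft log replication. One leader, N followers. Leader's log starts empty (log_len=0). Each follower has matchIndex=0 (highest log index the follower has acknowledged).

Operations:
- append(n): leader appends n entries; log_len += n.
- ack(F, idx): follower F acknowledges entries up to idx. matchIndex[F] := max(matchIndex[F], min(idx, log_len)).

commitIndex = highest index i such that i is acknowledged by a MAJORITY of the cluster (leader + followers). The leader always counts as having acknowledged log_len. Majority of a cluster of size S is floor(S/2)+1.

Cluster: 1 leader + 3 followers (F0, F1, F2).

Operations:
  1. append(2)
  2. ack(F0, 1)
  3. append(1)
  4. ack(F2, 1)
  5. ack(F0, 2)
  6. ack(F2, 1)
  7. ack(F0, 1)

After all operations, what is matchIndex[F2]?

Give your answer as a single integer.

Answer: 1

Derivation:
Op 1: append 2 -> log_len=2
Op 2: F0 acks idx 1 -> match: F0=1 F1=0 F2=0; commitIndex=0
Op 3: append 1 -> log_len=3
Op 4: F2 acks idx 1 -> match: F0=1 F1=0 F2=1; commitIndex=1
Op 5: F0 acks idx 2 -> match: F0=2 F1=0 F2=1; commitIndex=1
Op 6: F2 acks idx 1 -> match: F0=2 F1=0 F2=1; commitIndex=1
Op 7: F0 acks idx 1 -> match: F0=2 F1=0 F2=1; commitIndex=1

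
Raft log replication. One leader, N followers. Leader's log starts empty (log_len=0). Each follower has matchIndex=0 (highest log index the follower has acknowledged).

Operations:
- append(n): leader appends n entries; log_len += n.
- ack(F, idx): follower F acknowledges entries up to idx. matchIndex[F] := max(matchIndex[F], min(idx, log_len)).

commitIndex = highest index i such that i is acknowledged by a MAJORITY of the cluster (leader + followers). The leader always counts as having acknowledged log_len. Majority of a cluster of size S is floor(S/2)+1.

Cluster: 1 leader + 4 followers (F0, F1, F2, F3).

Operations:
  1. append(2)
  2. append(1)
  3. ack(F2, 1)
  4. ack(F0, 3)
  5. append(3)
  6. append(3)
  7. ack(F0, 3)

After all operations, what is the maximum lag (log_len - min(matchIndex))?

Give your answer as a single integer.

Op 1: append 2 -> log_len=2
Op 2: append 1 -> log_len=3
Op 3: F2 acks idx 1 -> match: F0=0 F1=0 F2=1 F3=0; commitIndex=0
Op 4: F0 acks idx 3 -> match: F0=3 F1=0 F2=1 F3=0; commitIndex=1
Op 5: append 3 -> log_len=6
Op 6: append 3 -> log_len=9
Op 7: F0 acks idx 3 -> match: F0=3 F1=0 F2=1 F3=0; commitIndex=1

Answer: 9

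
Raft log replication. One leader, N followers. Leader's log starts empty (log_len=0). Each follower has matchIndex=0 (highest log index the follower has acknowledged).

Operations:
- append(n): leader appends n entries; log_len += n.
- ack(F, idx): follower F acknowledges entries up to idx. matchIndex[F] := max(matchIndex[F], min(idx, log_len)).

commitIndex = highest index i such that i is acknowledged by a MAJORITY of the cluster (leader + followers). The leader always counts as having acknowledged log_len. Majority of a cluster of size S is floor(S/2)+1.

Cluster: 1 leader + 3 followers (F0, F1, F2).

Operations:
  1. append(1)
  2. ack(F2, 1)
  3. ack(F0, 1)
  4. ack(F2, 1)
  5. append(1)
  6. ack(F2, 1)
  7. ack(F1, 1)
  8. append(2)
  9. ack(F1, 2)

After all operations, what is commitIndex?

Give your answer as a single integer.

Answer: 1

Derivation:
Op 1: append 1 -> log_len=1
Op 2: F2 acks idx 1 -> match: F0=0 F1=0 F2=1; commitIndex=0
Op 3: F0 acks idx 1 -> match: F0=1 F1=0 F2=1; commitIndex=1
Op 4: F2 acks idx 1 -> match: F0=1 F1=0 F2=1; commitIndex=1
Op 5: append 1 -> log_len=2
Op 6: F2 acks idx 1 -> match: F0=1 F1=0 F2=1; commitIndex=1
Op 7: F1 acks idx 1 -> match: F0=1 F1=1 F2=1; commitIndex=1
Op 8: append 2 -> log_len=4
Op 9: F1 acks idx 2 -> match: F0=1 F1=2 F2=1; commitIndex=1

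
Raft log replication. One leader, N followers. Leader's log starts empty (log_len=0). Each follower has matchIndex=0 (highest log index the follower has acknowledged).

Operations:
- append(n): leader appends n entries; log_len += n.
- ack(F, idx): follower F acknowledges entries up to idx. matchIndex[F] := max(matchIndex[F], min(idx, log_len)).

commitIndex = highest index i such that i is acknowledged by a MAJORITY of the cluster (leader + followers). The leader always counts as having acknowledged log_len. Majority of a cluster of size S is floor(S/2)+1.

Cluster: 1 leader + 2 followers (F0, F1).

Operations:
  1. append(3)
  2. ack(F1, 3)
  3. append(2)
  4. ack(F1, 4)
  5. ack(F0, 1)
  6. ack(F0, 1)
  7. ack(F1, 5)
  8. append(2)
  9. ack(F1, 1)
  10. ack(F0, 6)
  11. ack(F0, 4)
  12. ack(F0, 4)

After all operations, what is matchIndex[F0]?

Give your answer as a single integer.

Answer: 6

Derivation:
Op 1: append 3 -> log_len=3
Op 2: F1 acks idx 3 -> match: F0=0 F1=3; commitIndex=3
Op 3: append 2 -> log_len=5
Op 4: F1 acks idx 4 -> match: F0=0 F1=4; commitIndex=4
Op 5: F0 acks idx 1 -> match: F0=1 F1=4; commitIndex=4
Op 6: F0 acks idx 1 -> match: F0=1 F1=4; commitIndex=4
Op 7: F1 acks idx 5 -> match: F0=1 F1=5; commitIndex=5
Op 8: append 2 -> log_len=7
Op 9: F1 acks idx 1 -> match: F0=1 F1=5; commitIndex=5
Op 10: F0 acks idx 6 -> match: F0=6 F1=5; commitIndex=6
Op 11: F0 acks idx 4 -> match: F0=6 F1=5; commitIndex=6
Op 12: F0 acks idx 4 -> match: F0=6 F1=5; commitIndex=6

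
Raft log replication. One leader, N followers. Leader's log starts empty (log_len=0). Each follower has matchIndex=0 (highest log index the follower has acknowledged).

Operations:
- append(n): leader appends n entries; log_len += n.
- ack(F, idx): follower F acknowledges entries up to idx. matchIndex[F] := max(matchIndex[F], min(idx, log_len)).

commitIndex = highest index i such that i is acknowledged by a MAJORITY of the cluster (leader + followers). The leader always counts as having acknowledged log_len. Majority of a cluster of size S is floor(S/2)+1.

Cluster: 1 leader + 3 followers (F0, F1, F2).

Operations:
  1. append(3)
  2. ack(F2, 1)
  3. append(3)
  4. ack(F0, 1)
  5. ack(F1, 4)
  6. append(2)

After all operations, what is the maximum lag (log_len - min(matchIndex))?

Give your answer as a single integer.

Op 1: append 3 -> log_len=3
Op 2: F2 acks idx 1 -> match: F0=0 F1=0 F2=1; commitIndex=0
Op 3: append 3 -> log_len=6
Op 4: F0 acks idx 1 -> match: F0=1 F1=0 F2=1; commitIndex=1
Op 5: F1 acks idx 4 -> match: F0=1 F1=4 F2=1; commitIndex=1
Op 6: append 2 -> log_len=8

Answer: 7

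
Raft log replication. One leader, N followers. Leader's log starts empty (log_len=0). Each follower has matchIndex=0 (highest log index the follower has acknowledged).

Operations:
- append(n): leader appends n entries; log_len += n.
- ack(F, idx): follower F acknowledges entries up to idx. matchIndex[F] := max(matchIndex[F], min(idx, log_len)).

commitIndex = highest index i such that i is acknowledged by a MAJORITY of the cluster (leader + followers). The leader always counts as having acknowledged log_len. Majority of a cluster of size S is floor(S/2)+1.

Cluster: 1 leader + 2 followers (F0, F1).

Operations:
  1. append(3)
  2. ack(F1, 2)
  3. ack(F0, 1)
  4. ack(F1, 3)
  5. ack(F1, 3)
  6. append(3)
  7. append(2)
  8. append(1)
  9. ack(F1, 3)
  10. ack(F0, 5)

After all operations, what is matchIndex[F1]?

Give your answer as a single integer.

Op 1: append 3 -> log_len=3
Op 2: F1 acks idx 2 -> match: F0=0 F1=2; commitIndex=2
Op 3: F0 acks idx 1 -> match: F0=1 F1=2; commitIndex=2
Op 4: F1 acks idx 3 -> match: F0=1 F1=3; commitIndex=3
Op 5: F1 acks idx 3 -> match: F0=1 F1=3; commitIndex=3
Op 6: append 3 -> log_len=6
Op 7: append 2 -> log_len=8
Op 8: append 1 -> log_len=9
Op 9: F1 acks idx 3 -> match: F0=1 F1=3; commitIndex=3
Op 10: F0 acks idx 5 -> match: F0=5 F1=3; commitIndex=5

Answer: 3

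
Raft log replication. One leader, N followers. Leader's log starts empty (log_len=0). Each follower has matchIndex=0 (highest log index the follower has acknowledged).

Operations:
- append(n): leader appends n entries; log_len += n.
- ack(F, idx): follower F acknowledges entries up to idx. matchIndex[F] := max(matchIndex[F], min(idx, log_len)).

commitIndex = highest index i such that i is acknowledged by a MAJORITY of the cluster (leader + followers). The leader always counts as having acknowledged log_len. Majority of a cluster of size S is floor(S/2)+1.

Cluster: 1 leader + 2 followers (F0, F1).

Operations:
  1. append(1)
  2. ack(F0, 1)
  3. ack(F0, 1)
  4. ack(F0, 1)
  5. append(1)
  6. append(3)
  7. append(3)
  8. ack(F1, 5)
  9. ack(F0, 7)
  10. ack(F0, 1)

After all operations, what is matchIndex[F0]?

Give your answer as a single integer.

Op 1: append 1 -> log_len=1
Op 2: F0 acks idx 1 -> match: F0=1 F1=0; commitIndex=1
Op 3: F0 acks idx 1 -> match: F0=1 F1=0; commitIndex=1
Op 4: F0 acks idx 1 -> match: F0=1 F1=0; commitIndex=1
Op 5: append 1 -> log_len=2
Op 6: append 3 -> log_len=5
Op 7: append 3 -> log_len=8
Op 8: F1 acks idx 5 -> match: F0=1 F1=5; commitIndex=5
Op 9: F0 acks idx 7 -> match: F0=7 F1=5; commitIndex=7
Op 10: F0 acks idx 1 -> match: F0=7 F1=5; commitIndex=7

Answer: 7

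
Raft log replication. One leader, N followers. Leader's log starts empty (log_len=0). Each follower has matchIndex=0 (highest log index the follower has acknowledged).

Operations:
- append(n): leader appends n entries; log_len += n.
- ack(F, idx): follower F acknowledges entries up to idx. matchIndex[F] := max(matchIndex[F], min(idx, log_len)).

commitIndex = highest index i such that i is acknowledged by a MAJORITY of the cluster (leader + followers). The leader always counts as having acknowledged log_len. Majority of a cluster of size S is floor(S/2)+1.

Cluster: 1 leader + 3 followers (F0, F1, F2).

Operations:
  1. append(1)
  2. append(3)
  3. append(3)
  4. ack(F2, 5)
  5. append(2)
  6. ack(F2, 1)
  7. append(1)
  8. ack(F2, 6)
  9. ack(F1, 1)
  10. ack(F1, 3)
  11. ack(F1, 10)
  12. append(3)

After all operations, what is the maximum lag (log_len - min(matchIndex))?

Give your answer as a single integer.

Answer: 13

Derivation:
Op 1: append 1 -> log_len=1
Op 2: append 3 -> log_len=4
Op 3: append 3 -> log_len=7
Op 4: F2 acks idx 5 -> match: F0=0 F1=0 F2=5; commitIndex=0
Op 5: append 2 -> log_len=9
Op 6: F2 acks idx 1 -> match: F0=0 F1=0 F2=5; commitIndex=0
Op 7: append 1 -> log_len=10
Op 8: F2 acks idx 6 -> match: F0=0 F1=0 F2=6; commitIndex=0
Op 9: F1 acks idx 1 -> match: F0=0 F1=1 F2=6; commitIndex=1
Op 10: F1 acks idx 3 -> match: F0=0 F1=3 F2=6; commitIndex=3
Op 11: F1 acks idx 10 -> match: F0=0 F1=10 F2=6; commitIndex=6
Op 12: append 3 -> log_len=13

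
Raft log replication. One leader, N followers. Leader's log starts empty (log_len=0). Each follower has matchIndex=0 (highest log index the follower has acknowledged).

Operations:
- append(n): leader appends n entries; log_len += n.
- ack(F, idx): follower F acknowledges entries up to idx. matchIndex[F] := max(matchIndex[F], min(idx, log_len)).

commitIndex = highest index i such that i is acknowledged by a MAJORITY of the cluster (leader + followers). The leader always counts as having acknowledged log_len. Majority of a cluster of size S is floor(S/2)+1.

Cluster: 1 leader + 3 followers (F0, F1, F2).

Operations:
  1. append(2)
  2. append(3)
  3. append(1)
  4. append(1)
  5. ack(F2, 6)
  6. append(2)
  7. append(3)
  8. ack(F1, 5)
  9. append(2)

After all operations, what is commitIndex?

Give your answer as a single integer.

Answer: 5

Derivation:
Op 1: append 2 -> log_len=2
Op 2: append 3 -> log_len=5
Op 3: append 1 -> log_len=6
Op 4: append 1 -> log_len=7
Op 5: F2 acks idx 6 -> match: F0=0 F1=0 F2=6; commitIndex=0
Op 6: append 2 -> log_len=9
Op 7: append 3 -> log_len=12
Op 8: F1 acks idx 5 -> match: F0=0 F1=5 F2=6; commitIndex=5
Op 9: append 2 -> log_len=14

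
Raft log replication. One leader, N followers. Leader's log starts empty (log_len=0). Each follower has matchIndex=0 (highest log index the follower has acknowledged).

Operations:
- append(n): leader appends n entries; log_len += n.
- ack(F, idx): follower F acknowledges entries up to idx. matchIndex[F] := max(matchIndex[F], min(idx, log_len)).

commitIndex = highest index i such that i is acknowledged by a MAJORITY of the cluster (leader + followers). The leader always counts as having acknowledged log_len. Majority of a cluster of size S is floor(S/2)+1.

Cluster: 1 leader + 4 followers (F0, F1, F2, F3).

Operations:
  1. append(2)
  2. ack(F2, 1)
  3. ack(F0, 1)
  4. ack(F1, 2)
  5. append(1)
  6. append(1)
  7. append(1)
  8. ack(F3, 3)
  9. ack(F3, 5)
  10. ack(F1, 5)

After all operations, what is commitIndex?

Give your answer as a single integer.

Op 1: append 2 -> log_len=2
Op 2: F2 acks idx 1 -> match: F0=0 F1=0 F2=1 F3=0; commitIndex=0
Op 3: F0 acks idx 1 -> match: F0=1 F1=0 F2=1 F3=0; commitIndex=1
Op 4: F1 acks idx 2 -> match: F0=1 F1=2 F2=1 F3=0; commitIndex=1
Op 5: append 1 -> log_len=3
Op 6: append 1 -> log_len=4
Op 7: append 1 -> log_len=5
Op 8: F3 acks idx 3 -> match: F0=1 F1=2 F2=1 F3=3; commitIndex=2
Op 9: F3 acks idx 5 -> match: F0=1 F1=2 F2=1 F3=5; commitIndex=2
Op 10: F1 acks idx 5 -> match: F0=1 F1=5 F2=1 F3=5; commitIndex=5

Answer: 5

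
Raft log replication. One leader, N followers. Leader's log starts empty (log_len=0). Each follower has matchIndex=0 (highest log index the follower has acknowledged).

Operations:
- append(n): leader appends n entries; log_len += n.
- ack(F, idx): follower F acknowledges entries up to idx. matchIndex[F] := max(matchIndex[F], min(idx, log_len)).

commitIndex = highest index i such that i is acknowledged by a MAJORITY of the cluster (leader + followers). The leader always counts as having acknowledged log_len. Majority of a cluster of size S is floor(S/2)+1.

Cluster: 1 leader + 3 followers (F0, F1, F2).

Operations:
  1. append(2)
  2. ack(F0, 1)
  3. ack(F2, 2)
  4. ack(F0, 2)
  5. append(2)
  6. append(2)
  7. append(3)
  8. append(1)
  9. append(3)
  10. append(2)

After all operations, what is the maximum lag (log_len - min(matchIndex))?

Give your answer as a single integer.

Op 1: append 2 -> log_len=2
Op 2: F0 acks idx 1 -> match: F0=1 F1=0 F2=0; commitIndex=0
Op 3: F2 acks idx 2 -> match: F0=1 F1=0 F2=2; commitIndex=1
Op 4: F0 acks idx 2 -> match: F0=2 F1=0 F2=2; commitIndex=2
Op 5: append 2 -> log_len=4
Op 6: append 2 -> log_len=6
Op 7: append 3 -> log_len=9
Op 8: append 1 -> log_len=10
Op 9: append 3 -> log_len=13
Op 10: append 2 -> log_len=15

Answer: 15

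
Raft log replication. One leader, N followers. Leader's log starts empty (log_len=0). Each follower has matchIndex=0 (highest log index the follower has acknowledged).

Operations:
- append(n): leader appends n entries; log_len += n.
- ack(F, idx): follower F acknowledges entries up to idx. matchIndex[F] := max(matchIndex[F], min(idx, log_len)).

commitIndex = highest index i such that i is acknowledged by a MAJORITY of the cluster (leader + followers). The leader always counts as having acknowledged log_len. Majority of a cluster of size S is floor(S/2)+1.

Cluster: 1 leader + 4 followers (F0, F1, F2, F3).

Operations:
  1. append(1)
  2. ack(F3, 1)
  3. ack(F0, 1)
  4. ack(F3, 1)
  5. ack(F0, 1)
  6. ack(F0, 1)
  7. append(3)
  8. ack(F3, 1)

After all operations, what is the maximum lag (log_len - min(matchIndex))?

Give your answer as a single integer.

Op 1: append 1 -> log_len=1
Op 2: F3 acks idx 1 -> match: F0=0 F1=0 F2=0 F3=1; commitIndex=0
Op 3: F0 acks idx 1 -> match: F0=1 F1=0 F2=0 F3=1; commitIndex=1
Op 4: F3 acks idx 1 -> match: F0=1 F1=0 F2=0 F3=1; commitIndex=1
Op 5: F0 acks idx 1 -> match: F0=1 F1=0 F2=0 F3=1; commitIndex=1
Op 6: F0 acks idx 1 -> match: F0=1 F1=0 F2=0 F3=1; commitIndex=1
Op 7: append 3 -> log_len=4
Op 8: F3 acks idx 1 -> match: F0=1 F1=0 F2=0 F3=1; commitIndex=1

Answer: 4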